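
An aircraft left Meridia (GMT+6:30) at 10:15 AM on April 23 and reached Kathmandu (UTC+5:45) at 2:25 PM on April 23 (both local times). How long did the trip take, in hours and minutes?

4 hours 55 minutes

Kathmandu is 0:45 behind Meridia.
Clock-face elapsed time (ignoring zones) is 4 hours 10 minutes.
Actual elapsed = 4 hours 10 minutes + 0:45 = 4 hours 55 minutes.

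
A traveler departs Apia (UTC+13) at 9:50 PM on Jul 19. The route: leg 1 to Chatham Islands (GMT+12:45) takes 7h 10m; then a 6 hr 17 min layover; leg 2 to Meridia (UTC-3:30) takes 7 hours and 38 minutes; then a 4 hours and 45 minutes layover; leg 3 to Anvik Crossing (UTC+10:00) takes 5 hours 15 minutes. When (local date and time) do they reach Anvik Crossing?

Convert departure to UTC: 9:50 PM − 13:00 = 8:50 AM UTC on Jul 19.
Add 7 hours and 10 minutes leg 1 → 4:00 PM UTC.
Add 6 hours and 17 minutes layover in Chatham Islands → 10:17 PM UTC.
Add 7 hours 38 minutes leg 2 → 5:55 AM UTC (Jul 20).
Add 4 hours 45 minutes layover in Meridia → 10:40 AM UTC.
Add 5 hours and 15 minutes leg 3 → 3:55 PM UTC.
Anvik Crossing is UTC+10:00, so local arrival = 3:55 PM + 10:00 = 1:55 AM on Jul 21.

1:55 AM on Jul 21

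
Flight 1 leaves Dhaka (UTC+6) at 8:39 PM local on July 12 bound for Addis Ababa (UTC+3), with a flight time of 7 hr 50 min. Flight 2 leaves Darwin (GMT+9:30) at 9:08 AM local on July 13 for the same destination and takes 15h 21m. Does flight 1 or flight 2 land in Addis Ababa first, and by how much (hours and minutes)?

Flight 1 in UTC: 8:39 PM − 6:00 = 2:39 PM on Jul 12.
+7 hours and 50 minutes → arrive 10:29 PM UTC on Jul 12.
Flight 2 in UTC: 9:08 AM − 9:30 = 11:38 PM on Jul 12.
+15 hours 21 minutes → arrive 2:59 PM UTC on Jul 13.
Flight 1 lands earlier by 16 hours 30 minutes.

the first, by 16 hours 30 minutes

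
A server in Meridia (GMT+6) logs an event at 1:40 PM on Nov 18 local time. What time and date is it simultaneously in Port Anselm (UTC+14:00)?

9:40 PM on November 18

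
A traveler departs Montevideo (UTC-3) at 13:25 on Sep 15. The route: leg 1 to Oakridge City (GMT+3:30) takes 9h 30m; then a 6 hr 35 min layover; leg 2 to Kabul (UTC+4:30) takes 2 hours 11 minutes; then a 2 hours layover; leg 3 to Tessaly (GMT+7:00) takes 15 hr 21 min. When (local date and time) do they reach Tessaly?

Convert departure to UTC: 13:25 + 3:00 = 16:25 UTC on Sep 15.
Add 9 hours and 30 minutes leg 1 → 01:55 UTC (Sep 16).
Add 6 hours and 35 minutes layover in Oakridge City → 08:30 UTC.
Add 2 hours 11 minutes leg 2 → 10:41 UTC.
Add 2 hours layover in Kabul → 12:41 UTC.
Add 15 hours and 21 minutes leg 3 → 04:02 UTC (Sep 17).
Tessaly is UTC+7:00, so local arrival = 04:02 + 7:00 = 11:02 on Sep 17.

11:02 on Sep 17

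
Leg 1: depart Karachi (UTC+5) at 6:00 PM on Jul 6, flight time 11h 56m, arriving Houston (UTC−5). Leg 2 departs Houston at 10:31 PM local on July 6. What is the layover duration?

2 hours 35 minutes

Convert departure to UTC: 6:00 PM − 5:00 = 1:00 PM UTC on Jul 6.
Add 11 hours 56 minutes flight time → 12:56 AM UTC (Jul 7).
Houston is UTC−5:00, so local arrival = 12:56 AM − 5:00 = 7:56 PM on Jul 6.
Layover = 10:31 PM − 7:56 PM = 2 hours 35 minutes.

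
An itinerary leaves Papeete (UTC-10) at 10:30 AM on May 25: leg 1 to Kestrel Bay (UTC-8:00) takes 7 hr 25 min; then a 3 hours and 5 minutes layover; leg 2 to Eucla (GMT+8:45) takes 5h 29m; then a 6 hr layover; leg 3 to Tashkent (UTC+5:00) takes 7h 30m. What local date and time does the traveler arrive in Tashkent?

6:59 AM on May 27

Convert departure to UTC: 10:30 AM + 10:00 = 8:30 PM UTC on May 25.
Add 7 hours and 25 minutes leg 1 → 3:55 AM UTC (May 26).
Add 3 hours 5 minutes layover in Kestrel Bay → 7:00 AM UTC.
Add 5 hours 29 minutes leg 2 → 12:29 PM UTC.
Add 6 hours layover in Eucla → 6:29 PM UTC.
Add 7 hours 30 minutes leg 3 → 1:59 AM UTC (May 27).
Tashkent is UTC+5:00, so local arrival = 1:59 AM + 5:00 = 6:59 AM on May 27.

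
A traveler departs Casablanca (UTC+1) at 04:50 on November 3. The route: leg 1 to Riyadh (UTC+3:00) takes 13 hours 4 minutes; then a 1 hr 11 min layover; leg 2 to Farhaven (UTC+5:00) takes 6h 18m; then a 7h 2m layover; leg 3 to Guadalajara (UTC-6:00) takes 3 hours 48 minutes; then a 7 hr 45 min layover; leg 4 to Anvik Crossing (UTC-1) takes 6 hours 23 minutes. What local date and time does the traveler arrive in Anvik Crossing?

Convert departure to UTC: 04:50 − 1:00 = 03:50 UTC on Nov 3.
Add 13 hours and 4 minutes leg 1 → 16:54 UTC.
Add 1 hour and 11 minutes layover in Riyadh → 18:05 UTC.
Add 6 hours 18 minutes leg 2 → 00:23 UTC (Nov 4).
Add 7 hours and 2 minutes layover in Farhaven → 07:25 UTC.
Add 3 hours and 48 minutes leg 3 → 11:13 UTC.
Add 7 hours and 45 minutes layover in Guadalajara → 18:58 UTC.
Add 6 hours and 23 minutes leg 4 → 01:21 UTC (Nov 5).
Anvik Crossing is UTC−1:00, so local arrival = 01:21 − 1:00 = 00:21 on Nov 5.

00:21 on November 5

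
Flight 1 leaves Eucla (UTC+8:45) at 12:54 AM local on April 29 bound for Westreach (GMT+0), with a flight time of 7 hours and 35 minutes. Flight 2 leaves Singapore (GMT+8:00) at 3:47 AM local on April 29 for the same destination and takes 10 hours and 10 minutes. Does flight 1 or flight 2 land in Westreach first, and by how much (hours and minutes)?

Flight 1 in UTC: 12:54 AM − 8:45 = 4:09 PM on Apr 28.
+7 hours and 35 minutes → arrive 11:44 PM UTC on Apr 28.
Flight 2 in UTC: 3:47 AM − 8:00 = 7:47 PM on Apr 28.
+10 hours and 10 minutes → arrive 5:57 AM UTC on Apr 29.
Flight 1 lands earlier by 6 hours 13 minutes.

the first, by 6 hours 13 minutes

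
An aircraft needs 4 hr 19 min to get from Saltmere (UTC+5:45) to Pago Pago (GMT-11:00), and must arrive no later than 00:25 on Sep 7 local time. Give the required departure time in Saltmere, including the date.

Target arrival in UTC: 00:25 + 11:00 = 11:25 on Sep 7.
Subtract 4 hours and 19 minutes → departure 07:06 UTC on Sep 7.
Saltmere is UTC+5:45: 07:06 + 5:45 = 12:51 on Sep 7.

12:51 on Sep 7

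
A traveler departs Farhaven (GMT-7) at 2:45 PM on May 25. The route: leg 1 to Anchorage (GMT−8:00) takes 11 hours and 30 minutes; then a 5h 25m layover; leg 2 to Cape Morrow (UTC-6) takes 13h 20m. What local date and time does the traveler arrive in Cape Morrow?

Convert departure to UTC: 2:45 PM + 7:00 = 9:45 PM UTC on May 25.
Add 11 hours and 30 minutes leg 1 → 9:15 AM UTC (May 26).
Add 5 hours 25 minutes layover in Anchorage → 2:40 PM UTC.
Add 13 hours and 20 minutes leg 2 → 4:00 AM UTC (May 27).
Cape Morrow is UTC−6:00, so local arrival = 4:00 AM − 6:00 = 10:00 PM on May 26.

10:00 PM on May 26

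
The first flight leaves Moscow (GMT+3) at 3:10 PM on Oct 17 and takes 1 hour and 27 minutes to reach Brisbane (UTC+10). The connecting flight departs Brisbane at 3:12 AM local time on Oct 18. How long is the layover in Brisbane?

Convert departure to UTC: 3:10 PM − 3:00 = 12:10 PM UTC on Oct 17.
Add 1 hour and 27 minutes flight time → 1:37 PM UTC.
Brisbane is UTC+10:00, so local arrival = 1:37 PM + 10:00 = 11:37 PM on Oct 17.
Layover = 3:12 AM − 11:37 PM (+1 day) = 3 hours 35 minutes.

3 hours 35 minutes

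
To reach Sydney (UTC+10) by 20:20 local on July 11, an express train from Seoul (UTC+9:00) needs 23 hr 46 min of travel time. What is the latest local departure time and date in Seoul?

19:34 on July 10

Target arrival in UTC: 20:20 − 10:00 = 10:20 on Jul 11.
Subtract 23 hours 46 minutes → departure 10:34 UTC on Jul 10.
Seoul is UTC+9:00: 10:34 + 9:00 = 19:34 on Jul 10.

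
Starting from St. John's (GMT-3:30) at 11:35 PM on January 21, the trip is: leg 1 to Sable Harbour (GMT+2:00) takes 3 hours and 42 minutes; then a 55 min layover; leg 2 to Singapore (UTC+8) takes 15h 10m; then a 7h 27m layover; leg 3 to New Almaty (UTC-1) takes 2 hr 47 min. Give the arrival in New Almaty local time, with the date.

8:06 AM on Jan 23

Convert departure to UTC: 11:35 PM + 3:30 = 3:05 AM UTC on Jan 22.
Add 3 hours and 42 minutes leg 1 → 6:47 AM UTC.
Add 55 minutes layover in Sable Harbour → 7:42 AM UTC.
Add 15 hours and 10 minutes leg 2 → 10:52 PM UTC.
Add 7 hours 27 minutes layover in Singapore → 6:19 AM UTC (Jan 23).
Add 2 hours 47 minutes leg 3 → 9:06 AM UTC.
New Almaty is UTC−1:00, so local arrival = 9:06 AM − 1:00 = 8:06 AM on Jan 23.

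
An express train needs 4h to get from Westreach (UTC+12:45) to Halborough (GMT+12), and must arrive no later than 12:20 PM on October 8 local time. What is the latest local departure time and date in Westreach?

9:05 AM on Oct 8

Target arrival in UTC: 12:20 PM − 12:00 = 12:20 AM on Oct 8.
Subtract 4 hours → departure 8:20 PM UTC on Oct 7.
Westreach is UTC+12:45: 8:20 PM + 12:45 = 9:05 AM on Oct 8.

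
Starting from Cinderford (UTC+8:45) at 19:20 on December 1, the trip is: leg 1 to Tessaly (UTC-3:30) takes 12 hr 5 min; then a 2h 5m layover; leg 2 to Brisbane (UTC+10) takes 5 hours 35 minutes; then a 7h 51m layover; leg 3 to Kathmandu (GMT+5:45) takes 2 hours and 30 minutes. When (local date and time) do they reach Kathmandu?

Convert departure to UTC: 19:20 − 8:45 = 10:35 UTC on Dec 1.
Add 12 hours and 5 minutes leg 1 → 22:40 UTC.
Add 2 hours 5 minutes layover in Tessaly → 00:45 UTC (Dec 2).
Add 5 hours and 35 minutes leg 2 → 06:20 UTC.
Add 7 hours 51 minutes layover in Brisbane → 14:11 UTC.
Add 2 hours 30 minutes leg 3 → 16:41 UTC.
Kathmandu is UTC+5:45, so local arrival = 16:41 + 5:45 = 22:26 on Dec 2.

22:26 on Dec 2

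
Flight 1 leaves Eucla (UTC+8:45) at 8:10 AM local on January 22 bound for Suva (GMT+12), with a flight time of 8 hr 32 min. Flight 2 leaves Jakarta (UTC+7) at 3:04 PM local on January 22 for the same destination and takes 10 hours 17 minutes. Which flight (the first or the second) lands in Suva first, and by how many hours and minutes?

Flight 1 in UTC: 8:10 AM − 8:45 = 11:25 PM on Jan 21.
+8 hours and 32 minutes → arrive 7:57 AM UTC on Jan 22.
Flight 2 in UTC: 3:04 PM − 7:00 = 8:04 AM on Jan 22.
+10 hours and 17 minutes → arrive 6:21 PM UTC on Jan 22.
Flight 1 lands earlier by 10 hours 24 minutes.

the first, by 10 hours 24 minutes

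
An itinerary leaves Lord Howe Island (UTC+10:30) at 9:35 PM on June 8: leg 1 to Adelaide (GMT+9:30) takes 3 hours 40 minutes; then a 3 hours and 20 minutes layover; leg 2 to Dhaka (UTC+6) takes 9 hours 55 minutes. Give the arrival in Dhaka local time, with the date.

Convert departure to UTC: 9:35 PM − 10:30 = 11:05 AM UTC on Jun 8.
Add 3 hours and 40 minutes leg 1 → 2:45 PM UTC.
Add 3 hours 20 minutes layover in Adelaide → 6:05 PM UTC.
Add 9 hours and 55 minutes leg 2 → 4:00 AM UTC (Jun 9).
Dhaka is UTC+6:00, so local arrival = 4:00 AM + 6:00 = 10:00 AM on Jun 9.

10:00 AM on Jun 9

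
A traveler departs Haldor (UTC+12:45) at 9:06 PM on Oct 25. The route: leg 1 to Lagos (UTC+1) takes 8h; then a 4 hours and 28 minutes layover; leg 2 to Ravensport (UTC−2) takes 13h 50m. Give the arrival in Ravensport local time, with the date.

8:39 AM on October 26

Convert departure to UTC: 9:06 PM − 12:45 = 8:21 AM UTC on Oct 25.
Add 8 hours leg 1 → 4:21 PM UTC.
Add 4 hours and 28 minutes layover in Lagos → 8:49 PM UTC.
Add 13 hours 50 minutes leg 2 → 10:39 AM UTC (Oct 26).
Ravensport is UTC−2:00, so local arrival = 10:39 AM − 2:00 = 8:39 AM on Oct 26.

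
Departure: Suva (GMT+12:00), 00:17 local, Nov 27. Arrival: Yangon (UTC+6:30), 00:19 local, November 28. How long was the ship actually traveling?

29 hours 32 minutes

Yangon is 5:30 behind Suva.
Clock-face elapsed time (ignoring zones) is 24 hours 2 minutes.
Actual elapsed = 24 hours 2 minutes + 5:30 = 29 hours 32 minutes.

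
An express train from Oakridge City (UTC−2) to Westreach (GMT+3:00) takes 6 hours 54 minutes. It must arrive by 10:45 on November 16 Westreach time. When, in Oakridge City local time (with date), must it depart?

Target arrival in UTC: 10:45 − 3:00 = 07:45 on Nov 16.
Subtract 6 hours 54 minutes → departure 00:51 UTC on Nov 16.
Oakridge City is UTC−2:00: 00:51 − 2:00 = 22:51 on Nov 15.

22:51 on November 15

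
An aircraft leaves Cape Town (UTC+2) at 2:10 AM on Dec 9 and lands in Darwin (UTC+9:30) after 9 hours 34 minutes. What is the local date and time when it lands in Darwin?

7:14 PM on December 9

Convert departure to UTC: 2:10 AM − 2:00 = 12:10 AM UTC on Dec 9.
Add 9 hours and 34 minutes travel time → 9:44 AM UTC.
Darwin is UTC+9:30, so local arrival = 9:44 AM + 9:30 = 7:14 PM on Dec 9.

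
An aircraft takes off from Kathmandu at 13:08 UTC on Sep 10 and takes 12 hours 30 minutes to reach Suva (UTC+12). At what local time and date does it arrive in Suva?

13:38 on September 11

Departure is given in UTC: 13:08 on Sep 10.
Add 12 hours 30 minutes → 01:38 UTC (Sep 11).
Suva is UTC+12:00: 01:38 + 12:00 = 13:38 on Sep 11.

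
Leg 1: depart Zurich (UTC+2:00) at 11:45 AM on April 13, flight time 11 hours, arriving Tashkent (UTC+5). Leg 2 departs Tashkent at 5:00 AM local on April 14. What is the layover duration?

3 hours 15 minutes

Convert departure to UTC: 11:45 AM − 2:00 = 9:45 AM UTC on Apr 13.
Add 11 hours flight time → 8:45 PM UTC.
Tashkent is UTC+5:00, so local arrival = 8:45 PM + 5:00 = 1:45 AM on Apr 14.
Layover = 5:00 AM − 1:45 AM = 3 hours 15 minutes.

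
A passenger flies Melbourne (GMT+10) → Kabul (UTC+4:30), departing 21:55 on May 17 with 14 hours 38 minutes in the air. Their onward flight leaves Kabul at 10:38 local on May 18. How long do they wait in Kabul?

Convert departure to UTC: 21:55 − 10:00 = 11:55 UTC on May 17.
Add 14 hours and 38 minutes flight time → 02:33 UTC (May 18).
Kabul is UTC+4:30, so local arrival = 02:33 + 4:30 = 07:03 on May 18.
Layover = 10:38 − 07:03 = 3 hours 35 minutes.

3 hours 35 minutes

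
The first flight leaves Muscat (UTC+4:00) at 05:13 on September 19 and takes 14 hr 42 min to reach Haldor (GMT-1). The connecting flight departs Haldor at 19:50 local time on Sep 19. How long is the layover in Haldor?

4 hours 55 minutes

Convert departure to UTC: 05:13 − 4:00 = 01:13 UTC on Sep 19.
Add 14 hours 42 minutes flight time → 15:55 UTC.
Haldor is UTC−1:00, so local arrival = 15:55 − 1:00 = 14:55 on Sep 19.
Layover = 19:50 − 14:55 = 4 hours 55 minutes.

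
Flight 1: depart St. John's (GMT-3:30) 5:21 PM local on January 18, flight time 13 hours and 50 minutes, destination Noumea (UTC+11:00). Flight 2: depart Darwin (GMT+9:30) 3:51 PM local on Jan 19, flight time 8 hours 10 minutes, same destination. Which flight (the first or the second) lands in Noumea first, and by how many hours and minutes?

Flight 1 in UTC: 5:21 PM + 3:30 = 8:51 PM on Jan 18.
+13 hours 50 minutes → arrive 10:41 AM UTC on Jan 19.
Flight 2 in UTC: 3:51 PM − 9:30 = 6:21 AM on Jan 19.
+8 hours and 10 minutes → arrive 2:31 PM UTC on Jan 19.
Flight 1 lands earlier by 3 hours 50 minutes.

the first, by 3 hours 50 minutes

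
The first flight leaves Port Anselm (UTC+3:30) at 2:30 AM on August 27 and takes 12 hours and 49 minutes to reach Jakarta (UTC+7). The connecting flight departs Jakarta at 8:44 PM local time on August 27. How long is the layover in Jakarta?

Convert departure to UTC: 2:30 AM − 3:30 = 11:00 PM UTC on Aug 26.
Add 12 hours and 49 minutes flight time → 11:49 AM UTC (Aug 27).
Jakarta is UTC+7:00, so local arrival = 11:49 AM + 7:00 = 6:49 PM on Aug 27.
Layover = 8:44 PM − 6:49 PM = 1 hour 55 minutes.

1 hour 55 minutes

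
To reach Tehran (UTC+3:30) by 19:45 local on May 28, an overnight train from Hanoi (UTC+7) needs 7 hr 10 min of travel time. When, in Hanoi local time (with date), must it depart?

16:05 on May 28

Target arrival in UTC: 19:45 − 3:30 = 16:15 on May 28.
Subtract 7 hours 10 minutes → departure 09:05 UTC on May 28.
Hanoi is UTC+7:00: 09:05 + 7:00 = 16:05 on May 28.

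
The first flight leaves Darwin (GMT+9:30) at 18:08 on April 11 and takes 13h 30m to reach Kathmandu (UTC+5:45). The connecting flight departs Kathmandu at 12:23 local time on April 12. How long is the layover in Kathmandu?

8 hours 30 minutes

Convert departure to UTC: 18:08 − 9:30 = 08:38 UTC on Apr 11.
Add 13 hours and 30 minutes flight time → 22:08 UTC.
Kathmandu is UTC+5:45, so local arrival = 22:08 + 5:45 = 03:53 on Apr 12.
Layover = 12:23 − 03:53 = 8 hours 30 minutes.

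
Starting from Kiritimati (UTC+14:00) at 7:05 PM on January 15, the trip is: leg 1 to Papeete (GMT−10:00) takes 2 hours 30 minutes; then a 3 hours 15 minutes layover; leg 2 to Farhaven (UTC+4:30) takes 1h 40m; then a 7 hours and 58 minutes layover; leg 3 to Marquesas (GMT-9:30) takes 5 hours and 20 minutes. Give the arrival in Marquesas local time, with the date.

Convert departure to UTC: 7:05 PM − 14:00 = 5:05 AM UTC on Jan 15.
Add 2 hours and 30 minutes leg 1 → 7:35 AM UTC.
Add 3 hours 15 minutes layover in Papeete → 10:50 AM UTC.
Add 1 hour and 40 minutes leg 2 → 12:30 PM UTC.
Add 7 hours 58 minutes layover in Farhaven → 8:28 PM UTC.
Add 5 hours and 20 minutes leg 3 → 1:48 AM UTC (Jan 16).
Marquesas is UTC−9:30, so local arrival = 1:48 AM − 9:30 = 4:18 PM on Jan 15.

4:18 PM on January 15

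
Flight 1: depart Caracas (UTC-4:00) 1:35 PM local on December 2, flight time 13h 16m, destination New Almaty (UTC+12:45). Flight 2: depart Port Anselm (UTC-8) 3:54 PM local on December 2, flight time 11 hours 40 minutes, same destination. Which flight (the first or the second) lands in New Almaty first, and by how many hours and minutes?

the first, by 4 hours 43 minutes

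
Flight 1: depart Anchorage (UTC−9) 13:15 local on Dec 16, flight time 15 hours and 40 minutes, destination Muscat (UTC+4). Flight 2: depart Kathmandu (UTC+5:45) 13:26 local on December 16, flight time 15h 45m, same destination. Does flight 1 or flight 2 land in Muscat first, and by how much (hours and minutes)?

Flight 1 in UTC: 13:15 + 9:00 = 22:15 on Dec 16.
+15 hours 40 minutes → arrive 13:55 UTC on Dec 17.
Flight 2 in UTC: 13:26 − 5:45 = 07:41 on Dec 16.
+15 hours 45 minutes → arrive 23:26 UTC on Dec 16.
Flight 2 lands earlier by 14 hours 29 minutes.

the second, by 14 hours 29 minutes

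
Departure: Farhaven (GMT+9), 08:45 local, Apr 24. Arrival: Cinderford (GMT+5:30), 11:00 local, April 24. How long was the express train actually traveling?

5 hours 45 minutes

Departure in UTC: 08:45 − 9:00 = 23:45 on Apr 23.
Arrival in UTC: 11:00 − 5:30 = 05:30 on Apr 24.
Elapsed = 05:30 − 23:45 (+1 day) = 5 hours 45 minutes.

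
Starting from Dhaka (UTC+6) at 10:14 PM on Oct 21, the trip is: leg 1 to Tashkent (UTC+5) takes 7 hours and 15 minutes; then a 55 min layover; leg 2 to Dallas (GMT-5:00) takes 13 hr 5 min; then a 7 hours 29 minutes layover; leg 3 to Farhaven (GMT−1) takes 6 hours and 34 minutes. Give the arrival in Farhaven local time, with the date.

Convert departure to UTC: 10:14 PM − 6:00 = 4:14 PM UTC on Oct 21.
Add 7 hours and 15 minutes leg 1 → 11:29 PM UTC.
Add 55 minutes layover in Tashkent → 12:24 AM UTC (Oct 22).
Add 13 hours and 5 minutes leg 2 → 1:29 PM UTC.
Add 7 hours 29 minutes layover in Dallas → 8:58 PM UTC.
Add 6 hours 34 minutes leg 3 → 3:32 AM UTC (Oct 23).
Farhaven is UTC−1:00, so local arrival = 3:32 AM − 1:00 = 2:32 AM on Oct 23.

2:32 AM on October 23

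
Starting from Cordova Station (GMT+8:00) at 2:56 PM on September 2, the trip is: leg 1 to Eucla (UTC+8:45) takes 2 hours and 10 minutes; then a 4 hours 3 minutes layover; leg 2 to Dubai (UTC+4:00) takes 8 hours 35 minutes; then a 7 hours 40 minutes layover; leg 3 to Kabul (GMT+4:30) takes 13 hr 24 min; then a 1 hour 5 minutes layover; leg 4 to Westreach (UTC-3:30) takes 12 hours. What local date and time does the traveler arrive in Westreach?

4:23 AM on September 4

Convert departure to UTC: 2:56 PM − 8:00 = 6:56 AM UTC on Sep 2.
Add 2 hours 10 minutes leg 1 → 9:06 AM UTC.
Add 4 hours 3 minutes layover in Eucla → 1:09 PM UTC.
Add 8 hours 35 minutes leg 2 → 9:44 PM UTC.
Add 7 hours 40 minutes layover in Dubai → 5:24 AM UTC (Sep 3).
Add 13 hours and 24 minutes leg 3 → 6:48 PM UTC.
Add 1 hour 5 minutes layover in Kabul → 7:53 PM UTC.
Add 12 hours leg 4 → 7:53 AM UTC (Sep 4).
Westreach is UTC−3:30, so local arrival = 7:53 AM − 3:30 = 4:23 AM on Sep 4.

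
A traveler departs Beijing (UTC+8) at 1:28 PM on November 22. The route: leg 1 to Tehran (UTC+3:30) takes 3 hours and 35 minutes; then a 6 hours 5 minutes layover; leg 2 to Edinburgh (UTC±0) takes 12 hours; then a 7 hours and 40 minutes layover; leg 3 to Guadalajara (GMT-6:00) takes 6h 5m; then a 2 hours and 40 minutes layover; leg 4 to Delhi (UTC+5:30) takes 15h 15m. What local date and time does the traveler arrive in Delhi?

4:18 PM on November 24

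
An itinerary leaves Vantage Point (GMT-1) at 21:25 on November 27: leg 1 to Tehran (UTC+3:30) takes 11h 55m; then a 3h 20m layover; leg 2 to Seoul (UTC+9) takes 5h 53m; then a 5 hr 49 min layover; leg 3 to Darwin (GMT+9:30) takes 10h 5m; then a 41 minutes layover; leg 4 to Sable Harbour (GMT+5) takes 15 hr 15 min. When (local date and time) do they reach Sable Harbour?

Convert departure to UTC: 21:25 + 1:00 = 22:25 UTC on Nov 27.
Add 11 hours and 55 minutes leg 1 → 10:20 UTC (Nov 28).
Add 3 hours and 20 minutes layover in Tehran → 13:40 UTC.
Add 5 hours 53 minutes leg 2 → 19:33 UTC.
Add 5 hours 49 minutes layover in Seoul → 01:22 UTC (Nov 29).
Add 10 hours and 5 minutes leg 3 → 11:27 UTC.
Add 41 minutes layover in Darwin → 12:08 UTC.
Add 15 hours and 15 minutes leg 4 → 03:23 UTC (Nov 30).
Sable Harbour is UTC+5:00, so local arrival = 03:23 + 5:00 = 08:23 on Nov 30.

08:23 on November 30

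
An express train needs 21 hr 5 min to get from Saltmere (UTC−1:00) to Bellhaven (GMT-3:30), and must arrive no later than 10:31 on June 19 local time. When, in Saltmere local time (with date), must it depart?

Target arrival in UTC: 10:31 + 3:30 = 14:01 on Jun 19.
Subtract 21 hours 5 minutes → departure 16:56 UTC on Jun 18.
Saltmere is UTC−1:00: 16:56 − 1:00 = 15:56 on Jun 18.

15:56 on June 18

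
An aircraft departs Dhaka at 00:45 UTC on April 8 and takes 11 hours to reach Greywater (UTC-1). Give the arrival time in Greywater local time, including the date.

10:45 on April 8

Departure is given in UTC: 00:45 on Apr 8.
Add 11 hours → 11:45 UTC.
Greywater is UTC−1:00: 11:45 − 1:00 = 10:45 on Apr 8.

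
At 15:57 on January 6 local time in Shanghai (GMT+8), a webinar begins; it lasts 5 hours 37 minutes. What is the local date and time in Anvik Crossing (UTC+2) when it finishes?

Anvik Crossing is 6:00 behind Shanghai.
After 5 hours 37 minutes it is 21:34 in Shanghai.
Shift by the zone difference: 21:34 − 6:00 = 15:34 on Jan 6 in Anvik Crossing.

15:34 on January 6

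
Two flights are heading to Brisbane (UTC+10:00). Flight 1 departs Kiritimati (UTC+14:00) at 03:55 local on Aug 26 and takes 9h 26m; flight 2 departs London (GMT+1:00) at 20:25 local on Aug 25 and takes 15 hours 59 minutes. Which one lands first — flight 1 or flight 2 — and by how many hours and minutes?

the first, by 12 hours 3 minutes

Flight 1 in UTC: 03:55 − 14:00 = 13:55 on Aug 25.
+9 hours and 26 minutes → arrive 23:21 UTC on Aug 25.
Flight 2 in UTC: 20:25 − 1:00 = 19:25 on Aug 25.
+15 hours and 59 minutes → arrive 11:24 UTC on Aug 26.
Flight 1 lands earlier by 12 hours 3 minutes.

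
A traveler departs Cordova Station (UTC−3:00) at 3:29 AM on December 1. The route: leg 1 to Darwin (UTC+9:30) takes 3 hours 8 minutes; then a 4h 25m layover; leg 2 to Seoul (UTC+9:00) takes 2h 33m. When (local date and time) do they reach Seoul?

1:35 AM on Dec 2

Convert departure to UTC: 3:29 AM + 3:00 = 6:29 AM UTC on Dec 1.
Add 3 hours 8 minutes leg 1 → 9:37 AM UTC.
Add 4 hours and 25 minutes layover in Darwin → 2:02 PM UTC.
Add 2 hours and 33 minutes leg 2 → 4:35 PM UTC.
Seoul is UTC+9:00, so local arrival = 4:35 PM + 9:00 = 1:35 AM on Dec 2.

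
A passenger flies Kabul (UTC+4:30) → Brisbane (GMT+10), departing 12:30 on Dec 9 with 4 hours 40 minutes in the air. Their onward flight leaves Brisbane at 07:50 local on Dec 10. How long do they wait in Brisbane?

Convert departure to UTC: 12:30 − 4:30 = 08:00 UTC on Dec 9.
Add 4 hours 40 minutes flight time → 12:40 UTC.
Brisbane is UTC+10:00, so local arrival = 12:40 + 10:00 = 22:40 on Dec 9.
Layover = 07:50 − 22:40 (+1 day) = 9 hours 10 minutes.

9 hours 10 minutes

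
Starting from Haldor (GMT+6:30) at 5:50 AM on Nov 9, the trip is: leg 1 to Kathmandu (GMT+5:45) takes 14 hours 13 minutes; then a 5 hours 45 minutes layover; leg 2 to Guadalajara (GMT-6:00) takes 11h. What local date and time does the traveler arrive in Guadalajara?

12:18 AM on November 10

Convert departure to UTC: 5:50 AM − 6:30 = 11:20 PM UTC on Nov 8.
Add 14 hours and 13 minutes leg 1 → 1:33 PM UTC (Nov 9).
Add 5 hours 45 minutes layover in Kathmandu → 7:18 PM UTC.
Add 11 hours leg 2 → 6:18 AM UTC (Nov 10).
Guadalajara is UTC−6:00, so local arrival = 6:18 AM − 6:00 = 12:18 AM on Nov 10.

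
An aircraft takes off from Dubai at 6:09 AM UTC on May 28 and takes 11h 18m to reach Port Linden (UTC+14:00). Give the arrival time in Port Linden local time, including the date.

7:27 AM on May 29

Departure is given in UTC: 6:09 AM on May 28.
Add 11 hours 18 minutes → 5:27 PM UTC.
Port Linden is UTC+14:00: 5:27 PM + 14:00 = 7:27 AM on May 29.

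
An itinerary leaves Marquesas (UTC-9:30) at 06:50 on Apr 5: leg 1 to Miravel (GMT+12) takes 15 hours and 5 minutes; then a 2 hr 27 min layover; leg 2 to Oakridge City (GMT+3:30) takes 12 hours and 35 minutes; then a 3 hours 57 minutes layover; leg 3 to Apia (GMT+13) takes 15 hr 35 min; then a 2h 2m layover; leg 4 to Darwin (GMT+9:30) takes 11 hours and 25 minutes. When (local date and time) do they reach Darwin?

16:56 on Apr 8

Convert departure to UTC: 06:50 + 9:30 = 16:20 UTC on Apr 5.
Add 15 hours and 5 minutes leg 1 → 07:25 UTC (Apr 6).
Add 2 hours 27 minutes layover in Miravel → 09:52 UTC.
Add 12 hours and 35 minutes leg 2 → 22:27 UTC.
Add 3 hours and 57 minutes layover in Oakridge City → 02:24 UTC (Apr 7).
Add 15 hours 35 minutes leg 3 → 17:59 UTC.
Add 2 hours and 2 minutes layover in Apia → 20:01 UTC.
Add 11 hours 25 minutes leg 4 → 07:26 UTC (Apr 8).
Darwin is UTC+9:30, so local arrival = 07:26 + 9:30 = 16:56 on Apr 8.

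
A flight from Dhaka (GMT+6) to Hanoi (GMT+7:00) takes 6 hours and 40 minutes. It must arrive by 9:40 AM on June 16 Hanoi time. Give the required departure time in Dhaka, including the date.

Target arrival in UTC: 9:40 AM − 7:00 = 2:40 AM on Jun 16.
Subtract 6 hours and 40 minutes → departure 8:00 PM UTC on Jun 15.
Dhaka is UTC+6:00: 8:00 PM + 6:00 = 2:00 AM on Jun 16.

2:00 AM on June 16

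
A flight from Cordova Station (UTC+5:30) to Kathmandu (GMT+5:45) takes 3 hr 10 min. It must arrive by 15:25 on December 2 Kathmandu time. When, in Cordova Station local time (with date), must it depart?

Target arrival in UTC: 15:25 − 5:45 = 09:40 on Dec 2.
Subtract 3 hours 10 minutes → departure 06:30 UTC on Dec 2.
Cordova Station is UTC+5:30: 06:30 + 5:30 = 12:00 on Dec 2.

12:00 on Dec 2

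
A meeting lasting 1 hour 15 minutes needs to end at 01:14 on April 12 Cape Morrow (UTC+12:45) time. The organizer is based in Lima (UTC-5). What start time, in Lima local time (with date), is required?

Target end time in UTC: 01:14 − 12:45 = 12:29 on Apr 11.
Subtract 1 hour and 15 minutes → start 11:14 UTC on Apr 11.
Lima is UTC−5:00: 11:14 − 5:00 = 06:14 on Apr 11.

06:14 on April 11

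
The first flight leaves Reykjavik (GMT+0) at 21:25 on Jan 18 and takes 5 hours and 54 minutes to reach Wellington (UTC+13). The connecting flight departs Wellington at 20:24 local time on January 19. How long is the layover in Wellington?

4 hours 5 minutes

Reykjavik is at UTC+0, so departure is already 21:25 UTC on Jan 18.
Add 5 hours 54 minutes flight time → 03:19 UTC (Jan 19).
Wellington is UTC+13:00, so local arrival = 03:19 + 13:00 = 16:19 on Jan 19.
Layover = 20:24 − 16:19 = 4 hours 5 minutes.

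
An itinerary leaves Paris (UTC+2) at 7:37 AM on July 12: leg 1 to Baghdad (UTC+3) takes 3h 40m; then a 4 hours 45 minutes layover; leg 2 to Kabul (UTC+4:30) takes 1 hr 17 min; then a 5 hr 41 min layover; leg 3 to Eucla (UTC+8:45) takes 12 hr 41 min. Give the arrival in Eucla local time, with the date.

6:26 PM on Jul 13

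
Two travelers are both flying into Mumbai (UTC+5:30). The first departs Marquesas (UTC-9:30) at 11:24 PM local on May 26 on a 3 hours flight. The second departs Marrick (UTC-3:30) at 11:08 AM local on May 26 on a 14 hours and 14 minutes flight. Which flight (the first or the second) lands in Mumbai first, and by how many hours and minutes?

Flight 1 in UTC: 11:24 PM + 9:30 = 8:54 AM on May 27.
+3 hours → arrive 11:54 AM UTC on May 27.
Flight 2 in UTC: 11:08 AM + 3:30 = 2:38 PM on May 26.
+14 hours 14 minutes → arrive 4:52 AM UTC on May 27.
Flight 2 lands earlier by 7 hours 2 minutes.

the second, by 7 hours 2 minutes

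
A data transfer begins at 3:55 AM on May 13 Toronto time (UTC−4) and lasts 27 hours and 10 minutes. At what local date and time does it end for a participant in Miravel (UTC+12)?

11:05 PM on May 14

Convert start to UTC: 3:55 AM + 4:00 = 7:55 AM UTC on May 13.
Add 27 hours 10 minutes duration → 11:05 AM UTC (May 14).
Miravel is UTC+12:00, so local end time = 11:05 AM + 12:00 = 11:05 PM on May 14.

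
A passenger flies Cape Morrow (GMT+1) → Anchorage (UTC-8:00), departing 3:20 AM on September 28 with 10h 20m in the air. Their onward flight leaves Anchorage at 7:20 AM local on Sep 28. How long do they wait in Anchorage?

2 hours 40 minutes

Convert departure to UTC: 3:20 AM − 1:00 = 2:20 AM UTC on Sep 28.
Add 10 hours 20 minutes flight time → 12:40 PM UTC.
Anchorage is UTC−8:00, so local arrival = 12:40 PM − 8:00 = 4:40 AM on Sep 28.
Layover = 7:20 AM − 4:40 AM = 2 hours 40 minutes.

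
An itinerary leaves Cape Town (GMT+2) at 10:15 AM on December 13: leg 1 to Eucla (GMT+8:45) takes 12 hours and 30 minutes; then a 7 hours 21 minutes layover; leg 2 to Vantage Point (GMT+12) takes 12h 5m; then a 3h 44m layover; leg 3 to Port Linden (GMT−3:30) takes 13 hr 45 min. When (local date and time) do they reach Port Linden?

Convert departure to UTC: 10:15 AM − 2:00 = 8:15 AM UTC on Dec 13.
Add 12 hours and 30 minutes leg 1 → 8:45 PM UTC.
Add 7 hours 21 minutes layover in Eucla → 4:06 AM UTC (Dec 14).
Add 12 hours and 5 minutes leg 2 → 4:11 PM UTC.
Add 3 hours and 44 minutes layover in Vantage Point → 7:55 PM UTC.
Add 13 hours 45 minutes leg 3 → 9:40 AM UTC (Dec 15).
Port Linden is UTC−3:30, so local arrival = 9:40 AM − 3:30 = 6:10 AM on Dec 15.

6:10 AM on December 15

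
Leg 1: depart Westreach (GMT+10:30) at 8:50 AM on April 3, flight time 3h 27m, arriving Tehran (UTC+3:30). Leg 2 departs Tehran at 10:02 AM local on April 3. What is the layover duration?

Convert departure to UTC: 8:50 AM − 10:30 = 10:20 PM UTC on Apr 2.
Add 3 hours and 27 minutes flight time → 1:47 AM UTC (Apr 3).
Tehran is UTC+3:30, so local arrival = 1:47 AM + 3:30 = 5:17 AM on Apr 3.
Layover = 10:02 AM − 5:17 AM = 4 hours 45 minutes.

4 hours 45 minutes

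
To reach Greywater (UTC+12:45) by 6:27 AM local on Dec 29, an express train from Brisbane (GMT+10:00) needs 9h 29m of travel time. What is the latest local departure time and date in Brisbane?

6:13 PM on December 28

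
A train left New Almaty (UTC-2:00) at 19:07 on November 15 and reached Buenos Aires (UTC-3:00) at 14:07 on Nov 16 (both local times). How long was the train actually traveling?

Buenos Aires is 1:00 behind New Almaty.
Clock-face elapsed time (ignoring zones) is 19 hours.
Actual elapsed = 19 hours + 1:00 = 20 hours.

20 hours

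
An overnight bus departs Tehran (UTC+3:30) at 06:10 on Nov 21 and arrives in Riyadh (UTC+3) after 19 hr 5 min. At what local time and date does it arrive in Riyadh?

00:45 on Nov 22

Convert departure to UTC: 06:10 − 3:30 = 02:40 UTC on Nov 21.
Add 19 hours 5 minutes travel time → 21:45 UTC.
Riyadh is UTC+3:00, so local arrival = 21:45 + 3:00 = 00:45 on Nov 22.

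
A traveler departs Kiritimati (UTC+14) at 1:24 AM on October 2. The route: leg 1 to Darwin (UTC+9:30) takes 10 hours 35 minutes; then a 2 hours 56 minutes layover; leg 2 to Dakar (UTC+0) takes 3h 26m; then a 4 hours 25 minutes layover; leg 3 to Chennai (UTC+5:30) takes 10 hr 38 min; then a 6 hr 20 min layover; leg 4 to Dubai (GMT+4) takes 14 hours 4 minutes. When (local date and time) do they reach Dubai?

7:48 PM on October 3

Convert departure to UTC: 1:24 AM − 14:00 = 11:24 AM UTC on Oct 1.
Add 10 hours 35 minutes leg 1 → 9:59 PM UTC.
Add 2 hours and 56 minutes layover in Darwin → 12:55 AM UTC (Oct 2).
Add 3 hours and 26 minutes leg 2 → 4:21 AM UTC.
Add 4 hours and 25 minutes layover in Dakar → 8:46 AM UTC.
Add 10 hours 38 minutes leg 3 → 7:24 PM UTC.
Add 6 hours and 20 minutes layover in Chennai → 1:44 AM UTC (Oct 3).
Add 14 hours 4 minutes leg 4 → 3:48 PM UTC.
Dubai is UTC+4:00, so local arrival = 3:48 PM + 4:00 = 7:48 PM on Oct 3.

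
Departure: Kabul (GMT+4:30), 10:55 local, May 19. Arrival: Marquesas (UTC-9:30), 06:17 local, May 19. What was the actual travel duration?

Departure in UTC: 10:55 − 4:30 = 06:25 on May 19.
Arrival in UTC: 06:17 + 9:30 = 15:47 on May 19.
Elapsed = 15:47 − 06:25 = 9 hours 22 minutes.

9 hours 22 minutes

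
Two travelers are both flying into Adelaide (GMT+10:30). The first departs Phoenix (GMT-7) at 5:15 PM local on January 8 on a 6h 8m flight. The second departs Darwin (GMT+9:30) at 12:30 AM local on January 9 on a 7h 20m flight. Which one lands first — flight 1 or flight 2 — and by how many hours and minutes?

the second, by 8 hours 3 minutes

Flight 1 in UTC: 5:15 PM + 7:00 = 12:15 AM on Jan 9.
+6 hours and 8 minutes → arrive 6:23 AM UTC on Jan 9.
Flight 2 in UTC: 12:30 AM − 9:30 = 3:00 PM on Jan 8.
+7 hours and 20 minutes → arrive 10:20 PM UTC on Jan 8.
Flight 2 lands earlier by 8 hours 3 minutes.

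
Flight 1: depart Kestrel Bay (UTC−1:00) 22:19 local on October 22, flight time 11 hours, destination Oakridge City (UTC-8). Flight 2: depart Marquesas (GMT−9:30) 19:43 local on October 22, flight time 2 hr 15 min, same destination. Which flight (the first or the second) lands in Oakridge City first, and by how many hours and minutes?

the second, by 2 hours 51 minutes

Flight 1 in UTC: 22:19 + 1:00 = 23:19 on Oct 22.
+11 hours → arrive 10:19 UTC on Oct 23.
Flight 2 in UTC: 19:43 + 9:30 = 05:13 on Oct 23.
+2 hours and 15 minutes → arrive 07:28 UTC on Oct 23.
Flight 2 lands earlier by 2 hours 51 minutes.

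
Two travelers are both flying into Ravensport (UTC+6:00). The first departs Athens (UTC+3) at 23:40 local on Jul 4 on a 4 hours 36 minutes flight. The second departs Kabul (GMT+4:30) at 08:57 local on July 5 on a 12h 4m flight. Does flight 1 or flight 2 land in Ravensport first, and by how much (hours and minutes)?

the first, by 15 hours 15 minutes

Flight 1 in UTC: 23:40 − 3:00 = 20:40 on Jul 4.
+4 hours 36 minutes → arrive 01:16 UTC on Jul 5.
Flight 2 in UTC: 08:57 − 4:30 = 04:27 on Jul 5.
+12 hours 4 minutes → arrive 16:31 UTC on Jul 5.
Flight 1 lands earlier by 15 hours 15 minutes.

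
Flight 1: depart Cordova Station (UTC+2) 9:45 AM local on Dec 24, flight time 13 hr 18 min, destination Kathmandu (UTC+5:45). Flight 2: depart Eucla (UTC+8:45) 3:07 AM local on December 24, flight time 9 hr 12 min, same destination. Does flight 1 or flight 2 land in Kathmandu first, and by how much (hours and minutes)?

the second, by 17 hours 29 minutes

Flight 1 in UTC: 9:45 AM − 2:00 = 7:45 AM on Dec 24.
+13 hours and 18 minutes → arrive 9:03 PM UTC on Dec 24.
Flight 2 in UTC: 3:07 AM − 8:45 = 6:22 PM on Dec 23.
+9 hours 12 minutes → arrive 3:34 AM UTC on Dec 24.
Flight 2 lands earlier by 17 hours 29 minutes.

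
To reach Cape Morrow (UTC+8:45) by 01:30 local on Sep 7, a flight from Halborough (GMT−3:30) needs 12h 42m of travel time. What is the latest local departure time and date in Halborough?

Target arrival in UTC: 01:30 − 8:45 = 16:45 on Sep 6.
Subtract 12 hours and 42 minutes → departure 04:03 UTC on Sep 6.
Halborough is UTC−3:30: 04:03 − 3:30 = 00:33 on Sep 6.

00:33 on September 6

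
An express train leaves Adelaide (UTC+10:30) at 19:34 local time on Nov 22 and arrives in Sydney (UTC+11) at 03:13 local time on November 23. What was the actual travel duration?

7 hours 9 minutes

Departure in UTC: 19:34 − 10:30 = 09:04 on Nov 22.
Arrival in UTC: 03:13 − 11:00 = 16:13 on Nov 22.
Elapsed = 16:13 − 09:04 = 7 hours 9 minutes.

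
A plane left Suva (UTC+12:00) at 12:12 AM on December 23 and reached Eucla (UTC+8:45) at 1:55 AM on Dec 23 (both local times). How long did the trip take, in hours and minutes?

Departure in UTC: 12:12 AM − 12:00 = 12:12 PM on Dec 22.
Arrival in UTC: 1:55 AM − 8:45 = 5:10 PM on Dec 22.
Elapsed = 5:10 PM − 12:12 PM = 4 hours 58 minutes.

4 hours 58 minutes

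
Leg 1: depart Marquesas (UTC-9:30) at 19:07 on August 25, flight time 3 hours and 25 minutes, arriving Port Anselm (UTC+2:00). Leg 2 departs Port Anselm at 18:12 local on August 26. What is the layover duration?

Convert departure to UTC: 19:07 + 9:30 = 04:37 UTC on Aug 26.
Add 3 hours and 25 minutes flight time → 08:02 UTC.
Port Anselm is UTC+2:00, so local arrival = 08:02 + 2:00 = 10:02 on Aug 26.
Layover = 18:12 − 10:02 = 8 hours 10 minutes.

8 hours 10 minutes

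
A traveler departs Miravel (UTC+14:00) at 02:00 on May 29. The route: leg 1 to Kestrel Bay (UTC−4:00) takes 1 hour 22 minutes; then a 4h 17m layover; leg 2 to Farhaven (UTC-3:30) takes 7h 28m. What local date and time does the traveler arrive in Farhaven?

21:37 on May 28

Convert departure to UTC: 02:00 − 14:00 = 12:00 UTC on May 28.
Add 1 hour 22 minutes leg 1 → 13:22 UTC.
Add 4 hours and 17 minutes layover in Kestrel Bay → 17:39 UTC.
Add 7 hours and 28 minutes leg 2 → 01:07 UTC (May 29).
Farhaven is UTC−3:30, so local arrival = 01:07 − 3:30 = 21:37 on May 28.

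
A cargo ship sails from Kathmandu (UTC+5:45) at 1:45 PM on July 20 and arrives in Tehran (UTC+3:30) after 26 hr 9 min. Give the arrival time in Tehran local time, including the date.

Convert departure to UTC: 1:45 PM − 5:45 = 8:00 AM UTC on Jul 20.
Add 26 hours and 9 minutes travel time → 10:09 AM UTC (Jul 21).
Tehran is UTC+3:30, so local arrival = 10:09 AM + 3:30 = 1:39 PM on Jul 21.

1:39 PM on Jul 21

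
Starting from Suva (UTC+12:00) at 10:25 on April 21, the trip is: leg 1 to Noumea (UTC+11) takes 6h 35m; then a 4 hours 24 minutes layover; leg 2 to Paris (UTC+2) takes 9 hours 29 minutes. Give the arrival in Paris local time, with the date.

20:53 on April 21

Convert departure to UTC: 10:25 − 12:00 = 22:25 UTC on Apr 20.
Add 6 hours 35 minutes leg 1 → 05:00 UTC (Apr 21).
Add 4 hours 24 minutes layover in Noumea → 09:24 UTC.
Add 9 hours and 29 minutes leg 2 → 18:53 UTC.
Paris is UTC+2:00, so local arrival = 18:53 + 2:00 = 20:53 on Apr 21.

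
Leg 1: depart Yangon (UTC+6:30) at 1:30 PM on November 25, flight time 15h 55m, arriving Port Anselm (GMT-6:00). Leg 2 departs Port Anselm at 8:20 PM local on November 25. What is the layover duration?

Convert departure to UTC: 1:30 PM − 6:30 = 7:00 AM UTC on Nov 25.
Add 15 hours and 55 minutes flight time → 10:55 PM UTC.
Port Anselm is UTC−6:00, so local arrival = 10:55 PM − 6:00 = 4:55 PM on Nov 25.
Layover = 8:20 PM − 4:55 PM = 3 hours 25 minutes.

3 hours 25 minutes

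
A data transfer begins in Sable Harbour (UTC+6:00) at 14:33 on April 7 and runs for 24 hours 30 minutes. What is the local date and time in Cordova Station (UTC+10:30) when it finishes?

19:33 on Apr 8

Convert start to UTC: 14:33 − 6:00 = 08:33 UTC on Apr 7.
Add 24 hours and 30 minutes duration → 09:03 UTC (Apr 8).
Cordova Station is UTC+10:30, so local end time = 09:03 + 10:30 = 19:33 on Apr 8.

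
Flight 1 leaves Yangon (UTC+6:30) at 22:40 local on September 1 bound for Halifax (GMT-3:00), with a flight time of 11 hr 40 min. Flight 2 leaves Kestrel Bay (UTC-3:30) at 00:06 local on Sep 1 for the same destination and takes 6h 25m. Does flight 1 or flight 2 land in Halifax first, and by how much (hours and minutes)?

the second, by 17 hours 49 minutes

Flight 1 in UTC: 22:40 − 6:30 = 16:10 on Sep 1.
+11 hours 40 minutes → arrive 03:50 UTC on Sep 2.
Flight 2 in UTC: 00:06 + 3:30 = 03:36 on Sep 1.
+6 hours 25 minutes → arrive 10:01 UTC on Sep 1.
Flight 2 lands earlier by 17 hours 49 minutes.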